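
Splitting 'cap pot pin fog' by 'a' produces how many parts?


Splitting by 'a' breaks the string at each occurrence of the separator.
Text: 'cap pot pin fog'
Parts after split:
  Part 1: 'c'
  Part 2: 'p pot pin fog'
Total parts: 2

2


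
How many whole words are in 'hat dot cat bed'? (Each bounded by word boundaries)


Word boundaries (\b) mark the start/end of each word.
Text: 'hat dot cat bed'
Splitting by whitespace:
  Word 1: 'hat'
  Word 2: 'dot'
  Word 3: 'cat'
  Word 4: 'bed'
Total whole words: 4

4


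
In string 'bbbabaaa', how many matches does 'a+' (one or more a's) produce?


Pattern 'a+' matches one or more consecutive a's.
String: 'bbbabaaa'
Scanning for runs of a:
  Match 1: 'a' (length 1)
  Match 2: 'aaa' (length 3)
Total matches: 2

2


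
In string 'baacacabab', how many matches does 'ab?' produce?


Pattern 'ab?' matches 'a' optionally followed by 'b'.
String: 'baacacabab'
Scanning left to right for 'a' then checking next char:
  Match 1: 'a' (a not followed by b)
  Match 2: 'a' (a not followed by b)
  Match 3: 'a' (a not followed by b)
  Match 4: 'ab' (a followed by b)
  Match 5: 'ab' (a followed by b)
Total matches: 5

5


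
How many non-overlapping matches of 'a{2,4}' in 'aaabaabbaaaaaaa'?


Pattern 'a{2,4}' matches between 2 and 4 consecutive a's (greedy).
String: 'aaabaabbaaaaaaa'
Finding runs of a's and applying greedy matching:
  Run at pos 0: 'aaa' (length 3)
  Run at pos 4: 'aa' (length 2)
  Run at pos 8: 'aaaaaaa' (length 7)
Matches: ['aaa', 'aa', 'aaaa', 'aaa']
Count: 4

4


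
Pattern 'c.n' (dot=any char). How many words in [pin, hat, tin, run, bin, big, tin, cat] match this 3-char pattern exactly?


Pattern 'c.n' means: starts with 'c', any single char, ends with 'n'.
Checking each word (must be exactly 3 chars):
  'pin' (len=3): no
  'hat' (len=3): no
  'tin' (len=3): no
  'run' (len=3): no
  'bin' (len=3): no
  'big' (len=3): no
  'tin' (len=3): no
  'cat' (len=3): no
Matching words: []
Total: 0

0


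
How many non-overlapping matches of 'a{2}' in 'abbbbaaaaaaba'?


Pattern 'a{2}' matches exactly 2 consecutive a's (greedy, non-overlapping).
String: 'abbbbaaaaaaba'
Scanning for runs of a's:
  Run at pos 0: 'a' (length 1) -> 0 match(es)
  Run at pos 5: 'aaaaaa' (length 6) -> 3 match(es)
  Run at pos 12: 'a' (length 1) -> 0 match(es)
Matches found: ['aa', 'aa', 'aa']
Total: 3

3


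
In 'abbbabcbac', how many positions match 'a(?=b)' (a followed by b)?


Lookahead 'a(?=b)' matches 'a' only when followed by 'b'.
String: 'abbbabcbac'
Checking each position where char is 'a':
  pos 0: 'a' -> MATCH (next='b')
  pos 4: 'a' -> MATCH (next='b')
  pos 8: 'a' -> no (next='c')
Matching positions: [0, 4]
Count: 2

2


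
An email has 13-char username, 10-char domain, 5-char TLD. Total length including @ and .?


An email address has format: username@domain.tld
Username length: 13
'@' character: 1
Domain length: 10
'.' character: 1
TLD length: 5
Total = 13 + 1 + 10 + 1 + 5 = 30

30


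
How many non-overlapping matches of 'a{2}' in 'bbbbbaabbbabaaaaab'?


Pattern 'a{2}' matches exactly 2 consecutive a's (greedy, non-overlapping).
String: 'bbbbbaabbbabaaaaab'
Scanning for runs of a's:
  Run at pos 5: 'aa' (length 2) -> 1 match(es)
  Run at pos 10: 'a' (length 1) -> 0 match(es)
  Run at pos 12: 'aaaaa' (length 5) -> 2 match(es)
Matches found: ['aa', 'aa', 'aa']
Total: 3

3


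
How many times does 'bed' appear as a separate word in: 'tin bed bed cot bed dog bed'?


Scanning each word for exact match 'bed':
  Word 1: 'tin' -> no
  Word 2: 'bed' -> MATCH
  Word 3: 'bed' -> MATCH
  Word 4: 'cot' -> no
  Word 5: 'bed' -> MATCH
  Word 6: 'dog' -> no
  Word 7: 'bed' -> MATCH
Total matches: 4

4


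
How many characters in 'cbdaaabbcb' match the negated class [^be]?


Negated class [^be] matches any char NOT in {b, e}
Scanning 'cbdaaabbcb':
  pos 0: 'c' -> MATCH
  pos 1: 'b' -> no (excluded)
  pos 2: 'd' -> MATCH
  pos 3: 'a' -> MATCH
  pos 4: 'a' -> MATCH
  pos 5: 'a' -> MATCH
  pos 6: 'b' -> no (excluded)
  pos 7: 'b' -> no (excluded)
  pos 8: 'c' -> MATCH
  pos 9: 'b' -> no (excluded)
Total matches: 6

6


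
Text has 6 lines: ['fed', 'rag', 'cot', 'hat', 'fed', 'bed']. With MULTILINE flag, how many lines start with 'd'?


With MULTILINE flag, ^ matches the start of each line.
Lines: ['fed', 'rag', 'cot', 'hat', 'fed', 'bed']
Checking which lines start with 'd':
  Line 1: 'fed' -> no
  Line 2: 'rag' -> no
  Line 3: 'cot' -> no
  Line 4: 'hat' -> no
  Line 5: 'fed' -> no
  Line 6: 'bed' -> no
Matching lines: []
Count: 0

0


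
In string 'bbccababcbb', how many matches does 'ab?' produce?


Pattern 'ab?' matches 'a' optionally followed by 'b'.
String: 'bbccababcbb'
Scanning left to right for 'a' then checking next char:
  Match 1: 'ab' (a followed by b)
  Match 2: 'ab' (a followed by b)
Total matches: 2

2


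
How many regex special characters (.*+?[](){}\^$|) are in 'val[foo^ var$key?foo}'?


Regex special characters are: . * + ? [ ] ( ) { } \ ^ $ |
Scanning 'val[foo^ var$key?foo}':
  pos 3: '[' -> SPECIAL
  pos 7: '^' -> SPECIAL
  pos 12: '$' -> SPECIAL
  pos 16: '?' -> SPECIAL
  pos 20: '}' -> SPECIAL
Special chars found: ['[', '^', '$', '?', '}']
Total: 5

5


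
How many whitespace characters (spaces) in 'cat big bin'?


\s matches whitespace characters (spaces, tabs, etc.).
Text: 'cat big bin'
This text has 3 words separated by spaces.
Number of spaces = number of words - 1 = 3 - 1 = 2

2


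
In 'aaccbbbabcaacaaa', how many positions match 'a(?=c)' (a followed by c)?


Lookahead 'a(?=c)' matches 'a' only when followed by 'c'.
String: 'aaccbbbabcaacaaa'
Checking each position where char is 'a':
  pos 0: 'a' -> no (next='a')
  pos 1: 'a' -> MATCH (next='c')
  pos 7: 'a' -> no (next='b')
  pos 10: 'a' -> no (next='a')
  pos 11: 'a' -> MATCH (next='c')
  pos 13: 'a' -> no (next='a')
  pos 14: 'a' -> no (next='a')
Matching positions: [1, 11]
Count: 2

2


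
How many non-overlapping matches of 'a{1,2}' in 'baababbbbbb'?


Pattern 'a{1,2}' matches between 1 and 2 consecutive a's (greedy).
String: 'baababbbbbb'
Finding runs of a's and applying greedy matching:
  Run at pos 1: 'aa' (length 2)
  Run at pos 4: 'a' (length 1)
Matches: ['aa', 'a']
Count: 2

2


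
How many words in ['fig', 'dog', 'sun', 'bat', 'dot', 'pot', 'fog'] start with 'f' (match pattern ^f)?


Pattern ^f anchors to start of word. Check which words begin with 'f':
  'fig' -> MATCH (starts with 'f')
  'dog' -> no
  'sun' -> no
  'bat' -> no
  'dot' -> no
  'pot' -> no
  'fog' -> MATCH (starts with 'f')
Matching words: ['fig', 'fog']
Count: 2

2


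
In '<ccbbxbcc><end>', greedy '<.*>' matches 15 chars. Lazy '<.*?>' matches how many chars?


Greedy '<.*>' tries to match as MUCH as possible.
Lazy '<.*?>' tries to match as LITTLE as possible.

String: '<ccbbxbcc><end>'
Greedy '<.*>' starts at first '<' and extends to the LAST '>': '<ccbbxbcc><end>' (15 chars)
Lazy '<.*?>' starts at first '<' and stops at the FIRST '>': '<ccbbxbcc>' (10 chars)

10


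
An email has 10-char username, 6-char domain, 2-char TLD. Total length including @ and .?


An email address has format: username@domain.tld
Username length: 10
'@' character: 1
Domain length: 6
'.' character: 1
TLD length: 2
Total = 10 + 1 + 6 + 1 + 2 = 20

20


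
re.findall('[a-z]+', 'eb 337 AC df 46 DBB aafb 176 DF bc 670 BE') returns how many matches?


Pattern '[a-z]+' finds one or more lowercase letters.
Text: 'eb 337 AC df 46 DBB aafb 176 DF bc 670 BE'
Scanning for matches:
  Match 1: 'eb'
  Match 2: 'df'
  Match 3: 'aafb'
  Match 4: 'bc'
Total matches: 4

4


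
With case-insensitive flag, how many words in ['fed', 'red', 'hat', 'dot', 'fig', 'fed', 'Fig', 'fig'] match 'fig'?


Case-insensitive matching: compare each word's lowercase form to 'fig'.
  'fed' -> lower='fed' -> no
  'red' -> lower='red' -> no
  'hat' -> lower='hat' -> no
  'dot' -> lower='dot' -> no
  'fig' -> lower='fig' -> MATCH
  'fed' -> lower='fed' -> no
  'Fig' -> lower='fig' -> MATCH
  'fig' -> lower='fig' -> MATCH
Matches: ['fig', 'Fig', 'fig']
Count: 3

3


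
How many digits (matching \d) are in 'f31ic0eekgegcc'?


\d matches any digit 0-9.
Scanning 'f31ic0eekgegcc':
  pos 1: '3' -> DIGIT
  pos 2: '1' -> DIGIT
  pos 5: '0' -> DIGIT
Digits found: ['3', '1', '0']
Total: 3

3


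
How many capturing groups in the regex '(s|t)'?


To count capturing groups, count each '(' that starts a group.
Pattern: '(s|t)'
Walking through the pattern:
  Position 0: '(' -> group #1
Total capturing groups: 1

1


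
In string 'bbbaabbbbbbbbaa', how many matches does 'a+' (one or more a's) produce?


Pattern 'a+' matches one or more consecutive a's.
String: 'bbbaabbbbbbbbaa'
Scanning for runs of a:
  Match 1: 'aa' (length 2)
  Match 2: 'aa' (length 2)
Total matches: 2

2


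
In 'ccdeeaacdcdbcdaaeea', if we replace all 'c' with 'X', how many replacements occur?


re.sub('c', 'X', text) replaces every occurrence of 'c' with 'X'.
Text: 'ccdeeaacdcdbcdaaeea'
Scanning for 'c':
  pos 0: 'c' -> replacement #1
  pos 1: 'c' -> replacement #2
  pos 7: 'c' -> replacement #3
  pos 9: 'c' -> replacement #4
  pos 12: 'c' -> replacement #5
Total replacements: 5

5


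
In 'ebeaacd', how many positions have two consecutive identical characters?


Looking for consecutive identical characters in 'ebeaacd':
  pos 0-1: 'e' vs 'b' -> different
  pos 1-2: 'b' vs 'e' -> different
  pos 2-3: 'e' vs 'a' -> different
  pos 3-4: 'a' vs 'a' -> MATCH ('aa')
  pos 4-5: 'a' vs 'c' -> different
  pos 5-6: 'c' vs 'd' -> different
Consecutive identical pairs: ['aa']
Count: 1

1


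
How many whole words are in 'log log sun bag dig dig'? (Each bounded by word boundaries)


Word boundaries (\b) mark the start/end of each word.
Text: 'log log sun bag dig dig'
Splitting by whitespace:
  Word 1: 'log'
  Word 2: 'log'
  Word 3: 'sun'
  Word 4: 'bag'
  Word 5: 'dig'
  Word 6: 'dig'
Total whole words: 6

6


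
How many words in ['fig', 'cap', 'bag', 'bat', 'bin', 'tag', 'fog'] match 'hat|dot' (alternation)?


Alternation 'hat|dot' matches either 'hat' or 'dot'.
Checking each word:
  'fig' -> no
  'cap' -> no
  'bag' -> no
  'bat' -> no
  'bin' -> no
  'tag' -> no
  'fog' -> no
Matches: []
Count: 0

0


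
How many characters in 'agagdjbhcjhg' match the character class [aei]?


Character class [aei] matches any of: {a, e, i}
Scanning string 'agagdjbhcjhg' character by character:
  pos 0: 'a' -> MATCH
  pos 1: 'g' -> no
  pos 2: 'a' -> MATCH
  pos 3: 'g' -> no
  pos 4: 'd' -> no
  pos 5: 'j' -> no
  pos 6: 'b' -> no
  pos 7: 'h' -> no
  pos 8: 'c' -> no
  pos 9: 'j' -> no
  pos 10: 'h' -> no
  pos 11: 'g' -> no
Total matches: 2

2


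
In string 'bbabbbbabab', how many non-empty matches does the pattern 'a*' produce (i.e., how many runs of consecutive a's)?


Pattern 'a*' matches zero or more a's. We want non-empty runs of consecutive a's.
String: 'bbabbbbabab'
Walking through the string to find runs of a's:
  Run 1: positions 2-2 -> 'a'
  Run 2: positions 7-7 -> 'a'
  Run 3: positions 9-9 -> 'a'
Non-empty runs found: ['a', 'a', 'a']
Count: 3

3


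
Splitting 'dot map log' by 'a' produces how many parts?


Splitting by 'a' breaks the string at each occurrence of the separator.
Text: 'dot map log'
Parts after split:
  Part 1: 'dot m'
  Part 2: 'p log'
Total parts: 2

2


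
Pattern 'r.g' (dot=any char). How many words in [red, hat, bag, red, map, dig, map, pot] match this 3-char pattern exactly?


Pattern 'r.g' means: starts with 'r', any single char, ends with 'g'.
Checking each word (must be exactly 3 chars):
  'red' (len=3): no
  'hat' (len=3): no
  'bag' (len=3): no
  'red' (len=3): no
  'map' (len=3): no
  'dig' (len=3): no
  'map' (len=3): no
  'pot' (len=3): no
Matching words: []
Total: 0

0


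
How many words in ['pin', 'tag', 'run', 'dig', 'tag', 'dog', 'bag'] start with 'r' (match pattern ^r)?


Pattern ^r anchors to start of word. Check which words begin with 'r':
  'pin' -> no
  'tag' -> no
  'run' -> MATCH (starts with 'r')
  'dig' -> no
  'tag' -> no
  'dog' -> no
  'bag' -> no
Matching words: ['run']
Count: 1

1


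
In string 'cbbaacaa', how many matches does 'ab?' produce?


Pattern 'ab?' matches 'a' optionally followed by 'b'.
String: 'cbbaacaa'
Scanning left to right for 'a' then checking next char:
  Match 1: 'a' (a not followed by b)
  Match 2: 'a' (a not followed by b)
  Match 3: 'a' (a not followed by b)
  Match 4: 'a' (a not followed by b)
Total matches: 4

4


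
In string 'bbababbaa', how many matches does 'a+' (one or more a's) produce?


Pattern 'a+' matches one or more consecutive a's.
String: 'bbababbaa'
Scanning for runs of a:
  Match 1: 'a' (length 1)
  Match 2: 'a' (length 1)
  Match 3: 'aa' (length 2)
Total matches: 3

3


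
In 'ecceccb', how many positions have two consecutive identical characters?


Looking for consecutive identical characters in 'ecceccb':
  pos 0-1: 'e' vs 'c' -> different
  pos 1-2: 'c' vs 'c' -> MATCH ('cc')
  pos 2-3: 'c' vs 'e' -> different
  pos 3-4: 'e' vs 'c' -> different
  pos 4-5: 'c' vs 'c' -> MATCH ('cc')
  pos 5-6: 'c' vs 'b' -> different
Consecutive identical pairs: ['cc', 'cc']
Count: 2

2


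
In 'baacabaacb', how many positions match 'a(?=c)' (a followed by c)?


Lookahead 'a(?=c)' matches 'a' only when followed by 'c'.
String: 'baacabaacb'
Checking each position where char is 'a':
  pos 1: 'a' -> no (next='a')
  pos 2: 'a' -> MATCH (next='c')
  pos 4: 'a' -> no (next='b')
  pos 6: 'a' -> no (next='a')
  pos 7: 'a' -> MATCH (next='c')
Matching positions: [2, 7]
Count: 2

2


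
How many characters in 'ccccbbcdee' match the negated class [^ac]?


Negated class [^ac] matches any char NOT in {a, c}
Scanning 'ccccbbcdee':
  pos 0: 'c' -> no (excluded)
  pos 1: 'c' -> no (excluded)
  pos 2: 'c' -> no (excluded)
  pos 3: 'c' -> no (excluded)
  pos 4: 'b' -> MATCH
  pos 5: 'b' -> MATCH
  pos 6: 'c' -> no (excluded)
  pos 7: 'd' -> MATCH
  pos 8: 'e' -> MATCH
  pos 9: 'e' -> MATCH
Total matches: 5

5


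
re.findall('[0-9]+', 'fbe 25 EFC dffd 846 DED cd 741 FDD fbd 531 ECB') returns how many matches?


Pattern '[0-9]+' finds one or more digits.
Text: 'fbe 25 EFC dffd 846 DED cd 741 FDD fbd 531 ECB'
Scanning for matches:
  Match 1: '25'
  Match 2: '846'
  Match 3: '741'
  Match 4: '531'
Total matches: 4

4


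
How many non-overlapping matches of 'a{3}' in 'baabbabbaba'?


Pattern 'a{3}' matches exactly 3 consecutive a's (greedy, non-overlapping).
String: 'baabbabbaba'
Scanning for runs of a's:
  Run at pos 1: 'aa' (length 2) -> 0 match(es)
  Run at pos 5: 'a' (length 1) -> 0 match(es)
  Run at pos 8: 'a' (length 1) -> 0 match(es)
  Run at pos 10: 'a' (length 1) -> 0 match(es)
Matches found: []
Total: 0

0


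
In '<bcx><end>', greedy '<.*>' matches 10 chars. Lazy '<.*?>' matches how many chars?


Greedy '<.*>' tries to match as MUCH as possible.
Lazy '<.*?>' tries to match as LITTLE as possible.

String: '<bcx><end>'
Greedy '<.*>' starts at first '<' and extends to the LAST '>': '<bcx><end>' (10 chars)
Lazy '<.*?>' starts at first '<' and stops at the FIRST '>': '<bcx>' (5 chars)

5


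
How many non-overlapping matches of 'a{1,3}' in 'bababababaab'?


Pattern 'a{1,3}' matches between 1 and 3 consecutive a's (greedy).
String: 'bababababaab'
Finding runs of a's and applying greedy matching:
  Run at pos 1: 'a' (length 1)
  Run at pos 3: 'a' (length 1)
  Run at pos 5: 'a' (length 1)
  Run at pos 7: 'a' (length 1)
  Run at pos 9: 'aa' (length 2)
Matches: ['a', 'a', 'a', 'a', 'aa']
Count: 5

5


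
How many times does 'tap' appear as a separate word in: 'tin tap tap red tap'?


Scanning each word for exact match 'tap':
  Word 1: 'tin' -> no
  Word 2: 'tap' -> MATCH
  Word 3: 'tap' -> MATCH
  Word 4: 'red' -> no
  Word 5: 'tap' -> MATCH
Total matches: 3

3


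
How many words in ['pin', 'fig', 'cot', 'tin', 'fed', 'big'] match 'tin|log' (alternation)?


Alternation 'tin|log' matches either 'tin' or 'log'.
Checking each word:
  'pin' -> no
  'fig' -> no
  'cot' -> no
  'tin' -> MATCH
  'fed' -> no
  'big' -> no
Matches: ['tin']
Count: 1

1


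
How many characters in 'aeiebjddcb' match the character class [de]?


Character class [de] matches any of: {d, e}
Scanning string 'aeiebjddcb' character by character:
  pos 0: 'a' -> no
  pos 1: 'e' -> MATCH
  pos 2: 'i' -> no
  pos 3: 'e' -> MATCH
  pos 4: 'b' -> no
  pos 5: 'j' -> no
  pos 6: 'd' -> MATCH
  pos 7: 'd' -> MATCH
  pos 8: 'c' -> no
  pos 9: 'b' -> no
Total matches: 4

4


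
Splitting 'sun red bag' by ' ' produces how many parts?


Splitting by ' ' breaks the string at each occurrence of the separator.
Text: 'sun red bag'
Parts after split:
  Part 1: 'sun'
  Part 2: 'red'
  Part 3: 'bag'
Total parts: 3

3


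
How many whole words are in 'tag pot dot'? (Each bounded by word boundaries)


Word boundaries (\b) mark the start/end of each word.
Text: 'tag pot dot'
Splitting by whitespace:
  Word 1: 'tag'
  Word 2: 'pot'
  Word 3: 'dot'
Total whole words: 3

3


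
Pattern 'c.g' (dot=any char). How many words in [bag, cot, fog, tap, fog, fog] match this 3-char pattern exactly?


Pattern 'c.g' means: starts with 'c', any single char, ends with 'g'.
Checking each word (must be exactly 3 chars):
  'bag' (len=3): no
  'cot' (len=3): no
  'fog' (len=3): no
  'tap' (len=3): no
  'fog' (len=3): no
  'fog' (len=3): no
Matching words: []
Total: 0

0


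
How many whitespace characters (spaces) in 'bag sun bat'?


\s matches whitespace characters (spaces, tabs, etc.).
Text: 'bag sun bat'
This text has 3 words separated by spaces.
Number of spaces = number of words - 1 = 3 - 1 = 2

2


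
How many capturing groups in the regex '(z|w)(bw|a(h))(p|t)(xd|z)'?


To count capturing groups, count each '(' that starts a group.
Pattern: '(z|w)(bw|a(h))(p|t)(xd|z)'
Walking through the pattern:
  Position 0: '(' -> group #1
  Position 5: '(' -> group #2
  Position 10: '(' -> group #3
  Position 14: '(' -> group #4
  Position 19: '(' -> group #5
Total capturing groups: 5

5


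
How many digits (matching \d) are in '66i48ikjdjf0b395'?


\d matches any digit 0-9.
Scanning '66i48ikjdjf0b395':
  pos 0: '6' -> DIGIT
  pos 1: '6' -> DIGIT
  pos 3: '4' -> DIGIT
  pos 4: '8' -> DIGIT
  pos 11: '0' -> DIGIT
  pos 13: '3' -> DIGIT
  pos 14: '9' -> DIGIT
  pos 15: '5' -> DIGIT
Digits found: ['6', '6', '4', '8', '0', '3', '9', '5']
Total: 8

8


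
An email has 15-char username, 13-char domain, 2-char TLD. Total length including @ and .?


An email address has format: username@domain.tld
Username length: 15
'@' character: 1
Domain length: 13
'.' character: 1
TLD length: 2
Total = 15 + 1 + 13 + 1 + 2 = 32

32


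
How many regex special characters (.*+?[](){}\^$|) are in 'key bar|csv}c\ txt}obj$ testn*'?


Regex special characters are: . * + ? [ ] ( ) { } \ ^ $ |
Scanning 'key bar|csv}c\ txt}obj$ testn*':
  pos 7: '|' -> SPECIAL
  pos 11: '}' -> SPECIAL
  pos 13: '\' -> SPECIAL
  pos 18: '}' -> SPECIAL
  pos 22: '$' -> SPECIAL
  pos 29: '*' -> SPECIAL
Special chars found: ['|', '}', '\\', '}', '$', '*']
Total: 6

6


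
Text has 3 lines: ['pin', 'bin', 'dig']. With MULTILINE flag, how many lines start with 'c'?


With MULTILINE flag, ^ matches the start of each line.
Lines: ['pin', 'bin', 'dig']
Checking which lines start with 'c':
  Line 1: 'pin' -> no
  Line 2: 'bin' -> no
  Line 3: 'dig' -> no
Matching lines: []
Count: 0

0


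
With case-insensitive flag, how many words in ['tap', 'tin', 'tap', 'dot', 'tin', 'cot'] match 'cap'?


Case-insensitive matching: compare each word's lowercase form to 'cap'.
  'tap' -> lower='tap' -> no
  'tin' -> lower='tin' -> no
  'tap' -> lower='tap' -> no
  'dot' -> lower='dot' -> no
  'tin' -> lower='tin' -> no
  'cot' -> lower='cot' -> no
Matches: []
Count: 0

0


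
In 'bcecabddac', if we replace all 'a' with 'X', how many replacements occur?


re.sub('a', 'X', text) replaces every occurrence of 'a' with 'X'.
Text: 'bcecabddac'
Scanning for 'a':
  pos 4: 'a' -> replacement #1
  pos 8: 'a' -> replacement #2
Total replacements: 2

2


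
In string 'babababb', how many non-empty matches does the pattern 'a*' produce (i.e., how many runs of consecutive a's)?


Pattern 'a*' matches zero or more a's. We want non-empty runs of consecutive a's.
String: 'babababb'
Walking through the string to find runs of a's:
  Run 1: positions 1-1 -> 'a'
  Run 2: positions 3-3 -> 'a'
  Run 3: positions 5-5 -> 'a'
Non-empty runs found: ['a', 'a', 'a']
Count: 3

3


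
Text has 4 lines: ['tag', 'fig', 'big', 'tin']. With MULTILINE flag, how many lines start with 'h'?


With MULTILINE flag, ^ matches the start of each line.
Lines: ['tag', 'fig', 'big', 'tin']
Checking which lines start with 'h':
  Line 1: 'tag' -> no
  Line 2: 'fig' -> no
  Line 3: 'big' -> no
  Line 4: 'tin' -> no
Matching lines: []
Count: 0

0


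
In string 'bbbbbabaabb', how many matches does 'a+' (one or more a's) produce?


Pattern 'a+' matches one or more consecutive a's.
String: 'bbbbbabaabb'
Scanning for runs of a:
  Match 1: 'a' (length 1)
  Match 2: 'aa' (length 2)
Total matches: 2

2


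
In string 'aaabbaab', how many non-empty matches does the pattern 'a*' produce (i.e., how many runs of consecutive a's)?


Pattern 'a*' matches zero or more a's. We want non-empty runs of consecutive a's.
String: 'aaabbaab'
Walking through the string to find runs of a's:
  Run 1: positions 0-2 -> 'aaa'
  Run 2: positions 5-6 -> 'aa'
Non-empty runs found: ['aaa', 'aa']
Count: 2

2


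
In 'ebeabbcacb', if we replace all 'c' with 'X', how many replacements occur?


re.sub('c', 'X', text) replaces every occurrence of 'c' with 'X'.
Text: 'ebeabbcacb'
Scanning for 'c':
  pos 6: 'c' -> replacement #1
  pos 8: 'c' -> replacement #2
Total replacements: 2

2


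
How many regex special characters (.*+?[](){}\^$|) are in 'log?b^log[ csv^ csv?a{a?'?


Regex special characters are: . * + ? [ ] ( ) { } \ ^ $ |
Scanning 'log?b^log[ csv^ csv?a{a?':
  pos 3: '?' -> SPECIAL
  pos 5: '^' -> SPECIAL
  pos 9: '[' -> SPECIAL
  pos 14: '^' -> SPECIAL
  pos 19: '?' -> SPECIAL
  pos 21: '{' -> SPECIAL
  pos 23: '?' -> SPECIAL
Special chars found: ['?', '^', '[', '^', '?', '{', '?']
Total: 7

7


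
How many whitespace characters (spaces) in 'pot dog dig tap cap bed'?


\s matches whitespace characters (spaces, tabs, etc.).
Text: 'pot dog dig tap cap bed'
This text has 6 words separated by spaces.
Number of spaces = number of words - 1 = 6 - 1 = 5

5


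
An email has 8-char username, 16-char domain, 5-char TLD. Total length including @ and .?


An email address has format: username@domain.tld
Username length: 8
'@' character: 1
Domain length: 16
'.' character: 1
TLD length: 5
Total = 8 + 1 + 16 + 1 + 5 = 31

31


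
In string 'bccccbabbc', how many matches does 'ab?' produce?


Pattern 'ab?' matches 'a' optionally followed by 'b'.
String: 'bccccbabbc'
Scanning left to right for 'a' then checking next char:
  Match 1: 'ab' (a followed by b)
Total matches: 1

1


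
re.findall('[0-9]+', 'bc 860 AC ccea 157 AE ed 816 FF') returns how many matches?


Pattern '[0-9]+' finds one or more digits.
Text: 'bc 860 AC ccea 157 AE ed 816 FF'
Scanning for matches:
  Match 1: '860'
  Match 2: '157'
  Match 3: '816'
Total matches: 3

3


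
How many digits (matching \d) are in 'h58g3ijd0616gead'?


\d matches any digit 0-9.
Scanning 'h58g3ijd0616gead':
  pos 1: '5' -> DIGIT
  pos 2: '8' -> DIGIT
  pos 4: '3' -> DIGIT
  pos 8: '0' -> DIGIT
  pos 9: '6' -> DIGIT
  pos 10: '1' -> DIGIT
  pos 11: '6' -> DIGIT
Digits found: ['5', '8', '3', '0', '6', '1', '6']
Total: 7

7


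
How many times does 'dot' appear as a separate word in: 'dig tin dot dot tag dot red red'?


Scanning each word for exact match 'dot':
  Word 1: 'dig' -> no
  Word 2: 'tin' -> no
  Word 3: 'dot' -> MATCH
  Word 4: 'dot' -> MATCH
  Word 5: 'tag' -> no
  Word 6: 'dot' -> MATCH
  Word 7: 'red' -> no
  Word 8: 'red' -> no
Total matches: 3

3


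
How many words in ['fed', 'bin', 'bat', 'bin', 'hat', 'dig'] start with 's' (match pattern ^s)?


Pattern ^s anchors to start of word. Check which words begin with 's':
  'fed' -> no
  'bin' -> no
  'bat' -> no
  'bin' -> no
  'hat' -> no
  'dig' -> no
Matching words: []
Count: 0

0


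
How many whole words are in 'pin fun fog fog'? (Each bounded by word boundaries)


Word boundaries (\b) mark the start/end of each word.
Text: 'pin fun fog fog'
Splitting by whitespace:
  Word 1: 'pin'
  Word 2: 'fun'
  Word 3: 'fog'
  Word 4: 'fog'
Total whole words: 4

4


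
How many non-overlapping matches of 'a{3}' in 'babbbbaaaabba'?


Pattern 'a{3}' matches exactly 3 consecutive a's (greedy, non-overlapping).
String: 'babbbbaaaabba'
Scanning for runs of a's:
  Run at pos 1: 'a' (length 1) -> 0 match(es)
  Run at pos 6: 'aaaa' (length 4) -> 1 match(es)
  Run at pos 12: 'a' (length 1) -> 0 match(es)
Matches found: ['aaa']
Total: 1

1


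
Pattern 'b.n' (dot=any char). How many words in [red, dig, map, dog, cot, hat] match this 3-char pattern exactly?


Pattern 'b.n' means: starts with 'b', any single char, ends with 'n'.
Checking each word (must be exactly 3 chars):
  'red' (len=3): no
  'dig' (len=3): no
  'map' (len=3): no
  'dog' (len=3): no
  'cot' (len=3): no
  'hat' (len=3): no
Matching words: []
Total: 0

0


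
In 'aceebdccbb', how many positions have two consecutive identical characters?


Looking for consecutive identical characters in 'aceebdccbb':
  pos 0-1: 'a' vs 'c' -> different
  pos 1-2: 'c' vs 'e' -> different
  pos 2-3: 'e' vs 'e' -> MATCH ('ee')
  pos 3-4: 'e' vs 'b' -> different
  pos 4-5: 'b' vs 'd' -> different
  pos 5-6: 'd' vs 'c' -> different
  pos 6-7: 'c' vs 'c' -> MATCH ('cc')
  pos 7-8: 'c' vs 'b' -> different
  pos 8-9: 'b' vs 'b' -> MATCH ('bb')
Consecutive identical pairs: ['ee', 'cc', 'bb']
Count: 3

3


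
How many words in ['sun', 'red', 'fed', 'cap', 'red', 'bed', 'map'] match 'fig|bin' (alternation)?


Alternation 'fig|bin' matches either 'fig' or 'bin'.
Checking each word:
  'sun' -> no
  'red' -> no
  'fed' -> no
  'cap' -> no
  'red' -> no
  'bed' -> no
  'map' -> no
Matches: []
Count: 0

0


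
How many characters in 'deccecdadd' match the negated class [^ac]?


Negated class [^ac] matches any char NOT in {a, c}
Scanning 'deccecdadd':
  pos 0: 'd' -> MATCH
  pos 1: 'e' -> MATCH
  pos 2: 'c' -> no (excluded)
  pos 3: 'c' -> no (excluded)
  pos 4: 'e' -> MATCH
  pos 5: 'c' -> no (excluded)
  pos 6: 'd' -> MATCH
  pos 7: 'a' -> no (excluded)
  pos 8: 'd' -> MATCH
  pos 9: 'd' -> MATCH
Total matches: 6

6


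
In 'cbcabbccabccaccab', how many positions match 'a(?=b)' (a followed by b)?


Lookahead 'a(?=b)' matches 'a' only when followed by 'b'.
String: 'cbcabbccabccaccab'
Checking each position where char is 'a':
  pos 3: 'a' -> MATCH (next='b')
  pos 8: 'a' -> MATCH (next='b')
  pos 12: 'a' -> no (next='c')
  pos 15: 'a' -> MATCH (next='b')
Matching positions: [3, 8, 15]
Count: 3

3


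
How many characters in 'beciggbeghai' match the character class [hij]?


Character class [hij] matches any of: {h, i, j}
Scanning string 'beciggbeghai' character by character:
  pos 0: 'b' -> no
  pos 1: 'e' -> no
  pos 2: 'c' -> no
  pos 3: 'i' -> MATCH
  pos 4: 'g' -> no
  pos 5: 'g' -> no
  pos 6: 'b' -> no
  pos 7: 'e' -> no
  pos 8: 'g' -> no
  pos 9: 'h' -> MATCH
  pos 10: 'a' -> no
  pos 11: 'i' -> MATCH
Total matches: 3

3


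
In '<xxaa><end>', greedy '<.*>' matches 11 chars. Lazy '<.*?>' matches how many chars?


Greedy '<.*>' tries to match as MUCH as possible.
Lazy '<.*?>' tries to match as LITTLE as possible.

String: '<xxaa><end>'
Greedy '<.*>' starts at first '<' and extends to the LAST '>': '<xxaa><end>' (11 chars)
Lazy '<.*?>' starts at first '<' and stops at the FIRST '>': '<xxaa>' (6 chars)

6


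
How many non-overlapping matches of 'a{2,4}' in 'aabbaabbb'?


Pattern 'a{2,4}' matches between 2 and 4 consecutive a's (greedy).
String: 'aabbaabbb'
Finding runs of a's and applying greedy matching:
  Run at pos 0: 'aa' (length 2)
  Run at pos 4: 'aa' (length 2)
Matches: ['aa', 'aa']
Count: 2

2


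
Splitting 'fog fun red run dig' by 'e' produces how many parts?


Splitting by 'e' breaks the string at each occurrence of the separator.
Text: 'fog fun red run dig'
Parts after split:
  Part 1: 'fog fun r'
  Part 2: 'd run dig'
Total parts: 2

2


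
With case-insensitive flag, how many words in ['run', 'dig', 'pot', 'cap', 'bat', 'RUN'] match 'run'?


Case-insensitive matching: compare each word's lowercase form to 'run'.
  'run' -> lower='run' -> MATCH
  'dig' -> lower='dig' -> no
  'pot' -> lower='pot' -> no
  'cap' -> lower='cap' -> no
  'bat' -> lower='bat' -> no
  'RUN' -> lower='run' -> MATCH
Matches: ['run', 'RUN']
Count: 2

2


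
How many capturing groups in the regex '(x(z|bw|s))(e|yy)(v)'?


To count capturing groups, count each '(' that starts a group.
Pattern: '(x(z|bw|s))(e|yy)(v)'
Walking through the pattern:
  Position 0: '(' -> group #1
  Position 2: '(' -> group #2
  Position 11: '(' -> group #3
  Position 17: '(' -> group #4
Total capturing groups: 4

4


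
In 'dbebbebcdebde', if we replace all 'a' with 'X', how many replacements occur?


re.sub('a', 'X', text) replaces every occurrence of 'a' with 'X'.
Text: 'dbebbebcdebde'
Scanning for 'a':
Total replacements: 0

0


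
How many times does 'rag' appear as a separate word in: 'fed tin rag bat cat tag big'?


Scanning each word for exact match 'rag':
  Word 1: 'fed' -> no
  Word 2: 'tin' -> no
  Word 3: 'rag' -> MATCH
  Word 4: 'bat' -> no
  Word 5: 'cat' -> no
  Word 6: 'tag' -> no
  Word 7: 'big' -> no
Total matches: 1

1


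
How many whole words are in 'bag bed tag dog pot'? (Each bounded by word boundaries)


Word boundaries (\b) mark the start/end of each word.
Text: 'bag bed tag dog pot'
Splitting by whitespace:
  Word 1: 'bag'
  Word 2: 'bed'
  Word 3: 'tag'
  Word 4: 'dog'
  Word 5: 'pot'
Total whole words: 5

5


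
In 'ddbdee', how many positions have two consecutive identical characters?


Looking for consecutive identical characters in 'ddbdee':
  pos 0-1: 'd' vs 'd' -> MATCH ('dd')
  pos 1-2: 'd' vs 'b' -> different
  pos 2-3: 'b' vs 'd' -> different
  pos 3-4: 'd' vs 'e' -> different
  pos 4-5: 'e' vs 'e' -> MATCH ('ee')
Consecutive identical pairs: ['dd', 'ee']
Count: 2

2


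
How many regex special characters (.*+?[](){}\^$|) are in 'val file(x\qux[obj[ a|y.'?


Regex special characters are: . * + ? [ ] ( ) { } \ ^ $ |
Scanning 'val file(x\qux[obj[ a|y.':
  pos 8: '(' -> SPECIAL
  pos 10: '\' -> SPECIAL
  pos 14: '[' -> SPECIAL
  pos 18: '[' -> SPECIAL
  pos 21: '|' -> SPECIAL
  pos 23: '.' -> SPECIAL
Special chars found: ['(', '\\', '[', '[', '|', '.']
Total: 6

6


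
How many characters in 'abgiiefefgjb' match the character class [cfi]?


Character class [cfi] matches any of: {c, f, i}
Scanning string 'abgiiefefgjb' character by character:
  pos 0: 'a' -> no
  pos 1: 'b' -> no
  pos 2: 'g' -> no
  pos 3: 'i' -> MATCH
  pos 4: 'i' -> MATCH
  pos 5: 'e' -> no
  pos 6: 'f' -> MATCH
  pos 7: 'e' -> no
  pos 8: 'f' -> MATCH
  pos 9: 'g' -> no
  pos 10: 'j' -> no
  pos 11: 'b' -> no
Total matches: 4

4


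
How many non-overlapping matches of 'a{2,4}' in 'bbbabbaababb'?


Pattern 'a{2,4}' matches between 2 and 4 consecutive a's (greedy).
String: 'bbbabbaababb'
Finding runs of a's and applying greedy matching:
  Run at pos 3: 'a' (length 1)
  Run at pos 6: 'aa' (length 2)
  Run at pos 9: 'a' (length 1)
Matches: ['aa']
Count: 1

1


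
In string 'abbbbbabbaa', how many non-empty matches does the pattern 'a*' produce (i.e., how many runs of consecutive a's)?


Pattern 'a*' matches zero or more a's. We want non-empty runs of consecutive a's.
String: 'abbbbbabbaa'
Walking through the string to find runs of a's:
  Run 1: positions 0-0 -> 'a'
  Run 2: positions 6-6 -> 'a'
  Run 3: positions 9-10 -> 'aa'
Non-empty runs found: ['a', 'a', 'aa']
Count: 3

3


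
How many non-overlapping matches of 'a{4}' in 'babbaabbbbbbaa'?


Pattern 'a{4}' matches exactly 4 consecutive a's (greedy, non-overlapping).
String: 'babbaabbbbbbaa'
Scanning for runs of a's:
  Run at pos 1: 'a' (length 1) -> 0 match(es)
  Run at pos 4: 'aa' (length 2) -> 0 match(es)
  Run at pos 12: 'aa' (length 2) -> 0 match(es)
Matches found: []
Total: 0

0


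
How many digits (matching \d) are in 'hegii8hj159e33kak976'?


\d matches any digit 0-9.
Scanning 'hegii8hj159e33kak976':
  pos 5: '8' -> DIGIT
  pos 8: '1' -> DIGIT
  pos 9: '5' -> DIGIT
  pos 10: '9' -> DIGIT
  pos 12: '3' -> DIGIT
  pos 13: '3' -> DIGIT
  pos 17: '9' -> DIGIT
  pos 18: '7' -> DIGIT
  pos 19: '6' -> DIGIT
Digits found: ['8', '1', '5', '9', '3', '3', '9', '7', '6']
Total: 9

9


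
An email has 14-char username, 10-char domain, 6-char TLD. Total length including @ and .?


An email address has format: username@domain.tld
Username length: 14
'@' character: 1
Domain length: 10
'.' character: 1
TLD length: 6
Total = 14 + 1 + 10 + 1 + 6 = 32

32


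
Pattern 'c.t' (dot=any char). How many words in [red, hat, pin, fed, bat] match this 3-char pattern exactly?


Pattern 'c.t' means: starts with 'c', any single char, ends with 't'.
Checking each word (must be exactly 3 chars):
  'red' (len=3): no
  'hat' (len=3): no
  'pin' (len=3): no
  'fed' (len=3): no
  'bat' (len=3): no
Matching words: []
Total: 0

0


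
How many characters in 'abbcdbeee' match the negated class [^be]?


Negated class [^be] matches any char NOT in {b, e}
Scanning 'abbcdbeee':
  pos 0: 'a' -> MATCH
  pos 1: 'b' -> no (excluded)
  pos 2: 'b' -> no (excluded)
  pos 3: 'c' -> MATCH
  pos 4: 'd' -> MATCH
  pos 5: 'b' -> no (excluded)
  pos 6: 'e' -> no (excluded)
  pos 7: 'e' -> no (excluded)
  pos 8: 'e' -> no (excluded)
Total matches: 3

3


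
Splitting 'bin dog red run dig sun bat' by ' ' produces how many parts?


Splitting by ' ' breaks the string at each occurrence of the separator.
Text: 'bin dog red run dig sun bat'
Parts after split:
  Part 1: 'bin'
  Part 2: 'dog'
  Part 3: 'red'
  Part 4: 'run'
  Part 5: 'dig'
  Part 6: 'sun'
  Part 7: 'bat'
Total parts: 7

7


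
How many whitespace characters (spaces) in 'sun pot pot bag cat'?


\s matches whitespace characters (spaces, tabs, etc.).
Text: 'sun pot pot bag cat'
This text has 5 words separated by spaces.
Number of spaces = number of words - 1 = 5 - 1 = 4

4


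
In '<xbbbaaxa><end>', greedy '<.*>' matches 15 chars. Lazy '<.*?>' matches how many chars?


Greedy '<.*>' tries to match as MUCH as possible.
Lazy '<.*?>' tries to match as LITTLE as possible.

String: '<xbbbaaxa><end>'
Greedy '<.*>' starts at first '<' and extends to the LAST '>': '<xbbbaaxa><end>' (15 chars)
Lazy '<.*?>' starts at first '<' and stops at the FIRST '>': '<xbbbaaxa>' (10 chars)

10


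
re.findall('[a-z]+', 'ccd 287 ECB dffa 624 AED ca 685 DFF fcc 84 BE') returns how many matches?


Pattern '[a-z]+' finds one or more lowercase letters.
Text: 'ccd 287 ECB dffa 624 AED ca 685 DFF fcc 84 BE'
Scanning for matches:
  Match 1: 'ccd'
  Match 2: 'dffa'
  Match 3: 'ca'
  Match 4: 'fcc'
Total matches: 4

4


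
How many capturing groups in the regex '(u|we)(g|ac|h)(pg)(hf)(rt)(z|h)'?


To count capturing groups, count each '(' that starts a group.
Pattern: '(u|we)(g|ac|h)(pg)(hf)(rt)(z|h)'
Walking through the pattern:
  Position 0: '(' -> group #1
  Position 6: '(' -> group #2
  Position 14: '(' -> group #3
  Position 18: '(' -> group #4
  Position 22: '(' -> group #5
  Position 26: '(' -> group #6
Total capturing groups: 6

6


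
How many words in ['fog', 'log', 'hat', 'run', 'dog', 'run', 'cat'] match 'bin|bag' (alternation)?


Alternation 'bin|bag' matches either 'bin' or 'bag'.
Checking each word:
  'fog' -> no
  'log' -> no
  'hat' -> no
  'run' -> no
  'dog' -> no
  'run' -> no
  'cat' -> no
Matches: []
Count: 0

0


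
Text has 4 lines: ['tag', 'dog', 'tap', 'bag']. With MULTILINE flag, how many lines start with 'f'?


With MULTILINE flag, ^ matches the start of each line.
Lines: ['tag', 'dog', 'tap', 'bag']
Checking which lines start with 'f':
  Line 1: 'tag' -> no
  Line 2: 'dog' -> no
  Line 3: 'tap' -> no
  Line 4: 'bag' -> no
Matching lines: []
Count: 0

0


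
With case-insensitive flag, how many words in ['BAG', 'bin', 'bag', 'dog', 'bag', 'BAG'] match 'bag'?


Case-insensitive matching: compare each word's lowercase form to 'bag'.
  'BAG' -> lower='bag' -> MATCH
  'bin' -> lower='bin' -> no
  'bag' -> lower='bag' -> MATCH
  'dog' -> lower='dog' -> no
  'bag' -> lower='bag' -> MATCH
  'BAG' -> lower='bag' -> MATCH
Matches: ['BAG', 'bag', 'bag', 'BAG']
Count: 4

4


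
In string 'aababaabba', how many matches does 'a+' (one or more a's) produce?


Pattern 'a+' matches one or more consecutive a's.
String: 'aababaabba'
Scanning for runs of a:
  Match 1: 'aa' (length 2)
  Match 2: 'a' (length 1)
  Match 3: 'aa' (length 2)
  Match 4: 'a' (length 1)
Total matches: 4

4


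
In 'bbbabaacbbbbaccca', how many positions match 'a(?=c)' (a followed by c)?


Lookahead 'a(?=c)' matches 'a' only when followed by 'c'.
String: 'bbbabaacbbbbaccca'
Checking each position where char is 'a':
  pos 3: 'a' -> no (next='b')
  pos 5: 'a' -> no (next='a')
  pos 6: 'a' -> MATCH (next='c')
  pos 12: 'a' -> MATCH (next='c')
Matching positions: [6, 12]
Count: 2

2


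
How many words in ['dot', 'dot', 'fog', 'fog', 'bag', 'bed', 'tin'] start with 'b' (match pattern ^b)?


Pattern ^b anchors to start of word. Check which words begin with 'b':
  'dot' -> no
  'dot' -> no
  'fog' -> no
  'fog' -> no
  'bag' -> MATCH (starts with 'b')
  'bed' -> MATCH (starts with 'b')
  'tin' -> no
Matching words: ['bag', 'bed']
Count: 2

2


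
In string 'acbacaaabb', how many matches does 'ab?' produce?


Pattern 'ab?' matches 'a' optionally followed by 'b'.
String: 'acbacaaabb'
Scanning left to right for 'a' then checking next char:
  Match 1: 'a' (a not followed by b)
  Match 2: 'a' (a not followed by b)
  Match 3: 'a' (a not followed by b)
  Match 4: 'a' (a not followed by b)
  Match 5: 'ab' (a followed by b)
Total matches: 5

5


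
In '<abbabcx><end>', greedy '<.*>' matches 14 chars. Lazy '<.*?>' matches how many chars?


Greedy '<.*>' tries to match as MUCH as possible.
Lazy '<.*?>' tries to match as LITTLE as possible.

String: '<abbabcx><end>'
Greedy '<.*>' starts at first '<' and extends to the LAST '>': '<abbabcx><end>' (14 chars)
Lazy '<.*?>' starts at first '<' and stops at the FIRST '>': '<abbabcx>' (9 chars)

9


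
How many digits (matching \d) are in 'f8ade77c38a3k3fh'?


\d matches any digit 0-9.
Scanning 'f8ade77c38a3k3fh':
  pos 1: '8' -> DIGIT
  pos 5: '7' -> DIGIT
  pos 6: '7' -> DIGIT
  pos 8: '3' -> DIGIT
  pos 9: '8' -> DIGIT
  pos 11: '3' -> DIGIT
  pos 13: '3' -> DIGIT
Digits found: ['8', '7', '7', '3', '8', '3', '3']
Total: 7

7


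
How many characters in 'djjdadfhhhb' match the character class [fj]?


Character class [fj] matches any of: {f, j}
Scanning string 'djjdadfhhhb' character by character:
  pos 0: 'd' -> no
  pos 1: 'j' -> MATCH
  pos 2: 'j' -> MATCH
  pos 3: 'd' -> no
  pos 4: 'a' -> no
  pos 5: 'd' -> no
  pos 6: 'f' -> MATCH
  pos 7: 'h' -> no
  pos 8: 'h' -> no
  pos 9: 'h' -> no
  pos 10: 'b' -> no
Total matches: 3

3


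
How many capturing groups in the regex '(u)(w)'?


To count capturing groups, count each '(' that starts a group.
Pattern: '(u)(w)'
Walking through the pattern:
  Position 0: '(' -> group #1
  Position 3: '(' -> group #2
Total capturing groups: 2

2


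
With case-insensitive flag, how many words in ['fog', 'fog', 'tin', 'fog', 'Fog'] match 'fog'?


Case-insensitive matching: compare each word's lowercase form to 'fog'.
  'fog' -> lower='fog' -> MATCH
  'fog' -> lower='fog' -> MATCH
  'tin' -> lower='tin' -> no
  'fog' -> lower='fog' -> MATCH
  'Fog' -> lower='fog' -> MATCH
Matches: ['fog', 'fog', 'fog', 'Fog']
Count: 4

4
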